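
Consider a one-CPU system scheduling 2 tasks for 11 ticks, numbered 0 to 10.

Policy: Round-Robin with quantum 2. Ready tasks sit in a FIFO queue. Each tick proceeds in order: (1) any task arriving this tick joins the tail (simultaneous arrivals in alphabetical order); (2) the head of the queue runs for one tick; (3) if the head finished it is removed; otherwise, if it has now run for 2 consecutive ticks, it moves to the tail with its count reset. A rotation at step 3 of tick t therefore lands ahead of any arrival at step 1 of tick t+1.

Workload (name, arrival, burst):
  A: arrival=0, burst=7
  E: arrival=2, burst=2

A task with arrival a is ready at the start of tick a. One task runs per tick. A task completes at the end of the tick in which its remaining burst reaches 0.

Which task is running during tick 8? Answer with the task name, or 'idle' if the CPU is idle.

t=0: queue=[A] q_used=0 → run A
t=1: queue=[A] q_used=1 → run A
t=2: queue=[A,E] q_used=0 → run A
t=3: queue=[A,E] q_used=1 → run A
t=4: queue=[E,A] q_used=0 → run E
t=5: queue=[E,A] q_used=1 → run E
t=6: queue=[A] q_used=0 → run A
t=7: queue=[A] q_used=1 → run A
t=8: queue=[A] q_used=0 → run A
t=9: (idle)
t=10: (idle)

running at tick 8 = A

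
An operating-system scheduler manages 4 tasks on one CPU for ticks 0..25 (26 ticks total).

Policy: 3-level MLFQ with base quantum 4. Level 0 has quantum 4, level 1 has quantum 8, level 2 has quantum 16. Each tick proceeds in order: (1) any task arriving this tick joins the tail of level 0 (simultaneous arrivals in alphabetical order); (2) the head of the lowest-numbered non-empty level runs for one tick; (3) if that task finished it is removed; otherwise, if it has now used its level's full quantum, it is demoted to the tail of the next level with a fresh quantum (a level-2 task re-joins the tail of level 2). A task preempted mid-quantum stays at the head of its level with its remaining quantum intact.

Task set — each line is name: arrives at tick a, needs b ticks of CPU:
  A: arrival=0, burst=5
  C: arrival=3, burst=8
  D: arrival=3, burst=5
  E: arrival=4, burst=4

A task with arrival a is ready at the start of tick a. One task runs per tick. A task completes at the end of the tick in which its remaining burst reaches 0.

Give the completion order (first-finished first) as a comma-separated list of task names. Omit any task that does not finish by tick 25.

completion order = E, A, C, D

t=0: L0/L1/L2 = A/-/- → run A
t=1: L0/L1/L2 = A/-/- → run A
t=2: L0/L1/L2 = A/-/- → run A
t=3: L0/L1/L2 = ACD/-/- → run A
t=4: L0/L1/L2 = CDE/A/- → run C
t=5: L0/L1/L2 = CDE/A/- → run C
t=6: L0/L1/L2 = CDE/A/- → run C
t=7: L0/L1/L2 = CDE/A/- → run C
t=8: L0/L1/L2 = DE/AC/- → run D
t=9: L0/L1/L2 = DE/AC/- → run D
t=10: L0/L1/L2 = DE/AC/- → run D
t=11: L0/L1/L2 = DE/AC/- → run D
t=12: L0/L1/L2 = E/ACD/- → run E
t=13: L0/L1/L2 = E/ACD/- → run E
t=14: L0/L1/L2 = E/ACD/- → run E
t=15: L0/L1/L2 = E/ACD/- → run E
t=16: L0/L1/L2 = -/ACD/- → run A
t=17: L0/L1/L2 = -/CD/- → run C
t=18: L0/L1/L2 = -/CD/- → run C
t=19: L0/L1/L2 = -/CD/- → run C
t=20: L0/L1/L2 = -/CD/- → run C
t=21: L0/L1/L2 = -/D/- → run D
t=22: (idle)
t=23: (idle)
t=24: (idle)
t=25: (idle)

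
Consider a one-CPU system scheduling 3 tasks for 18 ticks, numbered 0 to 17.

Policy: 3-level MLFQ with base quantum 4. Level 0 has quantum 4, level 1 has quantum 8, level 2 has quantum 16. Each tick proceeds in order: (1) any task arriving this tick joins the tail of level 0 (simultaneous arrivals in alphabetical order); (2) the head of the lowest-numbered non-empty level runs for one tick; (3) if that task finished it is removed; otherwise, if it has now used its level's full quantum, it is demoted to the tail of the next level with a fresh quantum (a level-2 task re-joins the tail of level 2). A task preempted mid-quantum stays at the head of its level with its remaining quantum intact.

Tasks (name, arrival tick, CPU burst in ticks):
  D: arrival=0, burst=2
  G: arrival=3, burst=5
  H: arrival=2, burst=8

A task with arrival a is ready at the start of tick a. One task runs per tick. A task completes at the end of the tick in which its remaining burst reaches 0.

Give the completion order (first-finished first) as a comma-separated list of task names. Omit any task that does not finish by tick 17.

completion order = D, H, G

t=0: L0/L1/L2 = D/-/- → run D
t=1: L0/L1/L2 = D/-/- → run D
t=2: L0/L1/L2 = H/-/- → run H
t=3: L0/L1/L2 = HG/-/- → run H
t=4: L0/L1/L2 = HG/-/- → run H
t=5: L0/L1/L2 = HG/-/- → run H
t=6: L0/L1/L2 = G/H/- → run G
t=7: L0/L1/L2 = G/H/- → run G
t=8: L0/L1/L2 = G/H/- → run G
t=9: L0/L1/L2 = G/H/- → run G
t=10: L0/L1/L2 = -/HG/- → run H
t=11: L0/L1/L2 = -/HG/- → run H
t=12: L0/L1/L2 = -/HG/- → run H
t=13: L0/L1/L2 = -/HG/- → run H
t=14: L0/L1/L2 = -/G/- → run G
t=15: (idle)
t=16: (idle)
t=17: (idle)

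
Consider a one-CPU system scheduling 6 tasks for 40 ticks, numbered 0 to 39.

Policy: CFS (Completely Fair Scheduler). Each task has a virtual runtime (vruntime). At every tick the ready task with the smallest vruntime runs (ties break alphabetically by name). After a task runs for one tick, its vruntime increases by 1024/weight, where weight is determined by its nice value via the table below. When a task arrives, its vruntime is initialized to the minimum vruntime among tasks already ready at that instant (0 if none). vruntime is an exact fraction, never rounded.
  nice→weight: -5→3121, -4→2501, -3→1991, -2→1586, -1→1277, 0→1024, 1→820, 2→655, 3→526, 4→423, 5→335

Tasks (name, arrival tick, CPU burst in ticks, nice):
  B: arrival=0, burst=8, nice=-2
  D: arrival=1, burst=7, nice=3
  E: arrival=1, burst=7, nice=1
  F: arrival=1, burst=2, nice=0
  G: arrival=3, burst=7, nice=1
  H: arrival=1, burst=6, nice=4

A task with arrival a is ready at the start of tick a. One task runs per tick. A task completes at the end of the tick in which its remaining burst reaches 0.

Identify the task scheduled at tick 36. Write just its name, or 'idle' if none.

t=0: vr[B=0] → run B
t=1: vr[B=512/793 D=512/793 E=512/793 F=512/793 H=512/793] → run B
t=2: vr[B=1024/793 D=512/793 E=512/793 F=512/793 H=512/793] → run D
t=3: vr[B=1024/793 D=540672/208559 E=512/793 F=512/793 G=512/793 H=512/793] → run E
t=4: vr[B=1024/793 D=540672/208559 E=307968/162565 F=512/793 G=512/793 H=512/793] → run F
t=5: vr[B=1024/793 D=540672/208559 E=307968/162565 F=1305/793 G=512/793 H=512/793] → run G
t=6: vr[B=1024/793 D=540672/208559 E=307968/162565 F=1305/793 G=307968/162565 H=512/793] → run H
t=7: vr[B=1024/793 D=540672/208559 E=307968/162565 F=1305/793 G=307968/162565 H=1028608/335439] → run B
t=8: vr[B=1536/793 D=540672/208559 E=307968/162565 F=1305/793 G=307968/162565 H=1028608/335439] → run F
t=9: vr[B=1536/793 D=540672/208559 E=307968/162565 G=307968/162565 H=1028608/335439] → run E
t=10: vr[B=1536/793 D=540672/208559 E=510976/162565 G=307968/162565 H=1028608/335439] → run G
t=11: vr[B=1536/793 D=540672/208559 E=510976/162565 G=510976/162565 H=1028608/335439] → run B
t=12: vr[B=2048/793 D=540672/208559 E=510976/162565 G=510976/162565 H=1028608/335439] → run B
t=13: vr[B=2560/793 D=540672/208559 E=510976/162565 G=510976/162565 H=1028608/335439] → run D
t=14: vr[B=2560/793 D=946688/208559 E=510976/162565 G=510976/162565 H=1028608/335439] → run H
t=15: vr[B=2560/793 D=946688/208559 E=510976/162565 G=510976/162565 H=1840640/335439] → run E
t=16: vr[B=2560/793 D=946688/208559 E=713984/162565 G=510976/162565 H=1840640/335439] → run G
t=17: vr[B=2560/793 D=946688/208559 E=713984/162565 G=713984/162565 H=1840640/335439] → run B
t=18: vr[B=3072/793 D=946688/208559 E=713984/162565 G=713984/162565 H=1840640/335439] → run B
t=19: vr[B=3584/793 D=946688/208559 E=713984/162565 G=713984/162565 H=1840640/335439] → run E
t=20: vr[B=3584/793 D=946688/208559 E=916992/162565 G=713984/162565 H=1840640/335439] → run G
t=21: vr[B=3584/793 D=946688/208559 E=916992/162565 G=916992/162565 H=1840640/335439] → run B
t=22: vr[D=946688/208559 E=916992/162565 G=916992/162565 H=1840640/335439] → run D
t=23: vr[D=1352704/208559 E=916992/162565 G=916992/162565 H=1840640/335439] → run H
t=24: vr[D=1352704/208559 E=916992/162565 G=916992/162565 H=884224/111813] → run E
t=25: vr[D=1352704/208559 E=224000/32513 G=916992/162565 H=884224/111813] → run G
t=26: vr[D=1352704/208559 E=224000/32513 G=224000/32513 H=884224/111813] → run D
t=27: vr[D=1758720/208559 E=224000/32513 G=224000/32513 H=884224/111813] → run E
t=28: vr[D=1758720/208559 E=1323008/162565 G=224000/32513 H=884224/111813] → run G
t=29: vr[D=1758720/208559 E=1323008/162565 G=1323008/162565 H=884224/111813] → run H
t=30: vr[D=1758720/208559 E=1323008/162565 G=1323008/162565 H=3464704/335439] → run E
t=31: vr[D=1758720/208559 G=1323008/162565 H=3464704/335439] → run G
t=32: vr[D=1758720/208559 H=3464704/335439] → run D
t=33: vr[D=2164736/208559 H=3464704/335439] → run H
t=34: vr[D=2164736/208559 H=4276736/335439] → run D
t=35: vr[D=2570752/208559 H=4276736/335439] → run D
t=36: vr[H=4276736/335439] → run H
t=37: (idle)
t=38: (idle)
t=39: (idle)

running at tick 36 = H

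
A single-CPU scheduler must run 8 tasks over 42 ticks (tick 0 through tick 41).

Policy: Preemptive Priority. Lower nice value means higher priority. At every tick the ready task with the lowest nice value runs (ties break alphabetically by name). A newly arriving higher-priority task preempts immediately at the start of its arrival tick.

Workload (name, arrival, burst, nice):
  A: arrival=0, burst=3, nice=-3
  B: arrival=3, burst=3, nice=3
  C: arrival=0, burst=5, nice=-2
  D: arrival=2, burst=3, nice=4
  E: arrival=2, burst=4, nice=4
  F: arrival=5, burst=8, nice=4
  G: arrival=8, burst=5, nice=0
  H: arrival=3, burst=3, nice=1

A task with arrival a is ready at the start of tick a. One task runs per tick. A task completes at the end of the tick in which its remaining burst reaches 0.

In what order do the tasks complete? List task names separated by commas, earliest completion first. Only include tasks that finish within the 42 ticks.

t=0: ready={A,C} → run A
t=1: ready={A,C} → run A
t=2: ready={A,C,D,E} → run A
t=3: ready={B,C,D,E,H} → run C
t=4: ready={B,C,D,E,H} → run C
t=5: ready={B,C,D,E,F,H} → run C
t=6: ready={B,C,D,E,F,H} → run C
t=7: ready={B,C,D,E,F,H} → run C
t=8: ready={B,D,E,F,G,H} → run G
t=9: ready={B,D,E,F,G,H} → run G
t=10: ready={B,D,E,F,G,H} → run G
t=11: ready={B,D,E,F,G,H} → run G
t=12: ready={B,D,E,F,G,H} → run G
t=13: ready={B,D,E,F,H} → run H
t=14: ready={B,D,E,F,H} → run H
t=15: ready={B,D,E,F,H} → run H
t=16: ready={B,D,E,F} → run B
t=17: ready={B,D,E,F} → run B
t=18: ready={B,D,E,F} → run B
t=19: ready={D,E,F} → run D
t=20: ready={D,E,F} → run D
t=21: ready={D,E,F} → run D
t=22: ready={E,F} → run E
t=23: ready={E,F} → run E
t=24: ready={E,F} → run E
t=25: ready={E,F} → run E
t=26: ready={F} → run F
t=27: ready={F} → run F
t=28: ready={F} → run F
t=29: ready={F} → run F
t=30: ready={F} → run F
t=31: ready={F} → run F
t=32: ready={F} → run F
t=33: ready={F} → run F
t=34: (idle)
t=35: (idle)
t=36: (idle)
t=37: (idle)
t=38: (idle)
t=39: (idle)
t=40: (idle)
t=41: (idle)

completion order = A, C, G, H, B, D, E, F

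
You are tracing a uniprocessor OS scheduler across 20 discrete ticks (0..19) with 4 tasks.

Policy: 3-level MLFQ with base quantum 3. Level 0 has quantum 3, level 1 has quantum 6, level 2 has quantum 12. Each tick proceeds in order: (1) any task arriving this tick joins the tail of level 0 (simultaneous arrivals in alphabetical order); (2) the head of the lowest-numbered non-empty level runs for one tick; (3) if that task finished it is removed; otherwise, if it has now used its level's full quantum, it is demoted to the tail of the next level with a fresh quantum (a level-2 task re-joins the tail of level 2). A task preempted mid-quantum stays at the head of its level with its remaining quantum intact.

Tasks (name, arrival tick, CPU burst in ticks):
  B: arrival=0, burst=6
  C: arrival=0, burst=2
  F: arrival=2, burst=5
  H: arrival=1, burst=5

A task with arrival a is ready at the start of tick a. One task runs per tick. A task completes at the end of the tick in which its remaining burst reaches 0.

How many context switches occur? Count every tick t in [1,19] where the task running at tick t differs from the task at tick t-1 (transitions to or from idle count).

context switches = 7

t=0: L0/L1/L2 = BC/-/- → run B
t=1: L0/L1/L2 = BCH/-/- → run B
t=2: L0/L1/L2 = BCHF/-/- → run B
t=3: L0/L1/L2 = CHF/B/- → run C
t=4: L0/L1/L2 = CHF/B/- → run C
t=5: L0/L1/L2 = HF/B/- → run H
t=6: L0/L1/L2 = HF/B/- → run H
t=7: L0/L1/L2 = HF/B/- → run H
t=8: L0/L1/L2 = F/BH/- → run F
t=9: L0/L1/L2 = F/BH/- → run F
t=10: L0/L1/L2 = F/BH/- → run F
t=11: L0/L1/L2 = -/BHF/- → run B
t=12: L0/L1/L2 = -/BHF/- → run B
t=13: L0/L1/L2 = -/BHF/- → run B
t=14: L0/L1/L2 = -/HF/- → run H
t=15: L0/L1/L2 = -/HF/- → run H
t=16: L0/L1/L2 = -/F/- → run F
t=17: L0/L1/L2 = -/F/- → run F
t=18: (idle)
t=19: (idle)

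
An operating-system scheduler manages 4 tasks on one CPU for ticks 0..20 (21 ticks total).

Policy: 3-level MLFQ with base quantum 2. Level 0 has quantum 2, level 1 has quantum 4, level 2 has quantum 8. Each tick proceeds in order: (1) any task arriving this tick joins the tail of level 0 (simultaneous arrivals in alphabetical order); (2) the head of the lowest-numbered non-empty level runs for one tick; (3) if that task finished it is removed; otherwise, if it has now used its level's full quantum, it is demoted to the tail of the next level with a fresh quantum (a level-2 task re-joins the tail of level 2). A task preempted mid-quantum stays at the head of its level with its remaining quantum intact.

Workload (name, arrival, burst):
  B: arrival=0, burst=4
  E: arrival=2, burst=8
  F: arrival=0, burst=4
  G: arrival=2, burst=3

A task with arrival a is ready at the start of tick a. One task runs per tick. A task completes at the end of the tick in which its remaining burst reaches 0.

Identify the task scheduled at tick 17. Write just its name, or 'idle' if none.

t=0: L0/L1/L2 = BF/-/- → run B
t=1: L0/L1/L2 = BF/-/- → run B
t=2: L0/L1/L2 = FEG/B/- → run F
t=3: L0/L1/L2 = FEG/B/- → run F
t=4: L0/L1/L2 = EG/BF/- → run E
t=5: L0/L1/L2 = EG/BF/- → run E
t=6: L0/L1/L2 = G/BFE/- → run G
t=7: L0/L1/L2 = G/BFE/- → run G
t=8: L0/L1/L2 = -/BFEG/- → run B
t=9: L0/L1/L2 = -/BFEG/- → run B
t=10: L0/L1/L2 = -/FEG/- → run F
t=11: L0/L1/L2 = -/FEG/- → run F
t=12: L0/L1/L2 = -/EG/- → run E
t=13: L0/L1/L2 = -/EG/- → run E
t=14: L0/L1/L2 = -/EG/- → run E
t=15: L0/L1/L2 = -/EG/- → run E
t=16: L0/L1/L2 = -/G/E → run G
t=17: L0/L1/L2 = -/-/E → run E
t=18: L0/L1/L2 = -/-/E → run E
t=19: (idle)
t=20: (idle)

running at tick 17 = E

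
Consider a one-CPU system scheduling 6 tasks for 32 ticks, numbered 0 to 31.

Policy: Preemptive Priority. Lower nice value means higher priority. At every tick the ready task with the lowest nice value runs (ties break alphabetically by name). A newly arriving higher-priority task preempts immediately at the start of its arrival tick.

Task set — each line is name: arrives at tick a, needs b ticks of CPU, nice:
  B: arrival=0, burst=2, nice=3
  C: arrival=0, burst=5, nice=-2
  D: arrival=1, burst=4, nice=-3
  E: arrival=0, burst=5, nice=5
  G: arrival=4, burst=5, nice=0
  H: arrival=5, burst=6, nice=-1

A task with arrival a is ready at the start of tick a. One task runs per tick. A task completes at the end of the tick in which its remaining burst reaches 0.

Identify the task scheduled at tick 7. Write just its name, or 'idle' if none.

t=0: ready={B,C,E} → run C
t=1: ready={B,C,D,E} → run D
t=2: ready={B,C,D,E} → run D
t=3: ready={B,C,D,E} → run D
t=4: ready={B,C,D,E,G} → run D
t=5: ready={B,C,E,G,H} → run C
t=6: ready={B,C,E,G,H} → run C
t=7: ready={B,C,E,G,H} → run C
t=8: ready={B,C,E,G,H} → run C
t=9: ready={B,E,G,H} → run H
t=10: ready={B,E,G,H} → run H
t=11: ready={B,E,G,H} → run H
t=12: ready={B,E,G,H} → run H
t=13: ready={B,E,G,H} → run H
t=14: ready={B,E,G,H} → run H
t=15: ready={B,E,G} → run G
t=16: ready={B,E,G} → run G
t=17: ready={B,E,G} → run G
t=18: ready={B,E,G} → run G
t=19: ready={B,E,G} → run G
t=20: ready={B,E} → run B
t=21: ready={B,E} → run B
t=22: ready={E} → run E
t=23: ready={E} → run E
t=24: ready={E} → run E
t=25: ready={E} → run E
t=26: ready={E} → run E
t=27: (idle)
t=28: (idle)
t=29: (idle)
t=30: (idle)
t=31: (idle)

running at tick 7 = C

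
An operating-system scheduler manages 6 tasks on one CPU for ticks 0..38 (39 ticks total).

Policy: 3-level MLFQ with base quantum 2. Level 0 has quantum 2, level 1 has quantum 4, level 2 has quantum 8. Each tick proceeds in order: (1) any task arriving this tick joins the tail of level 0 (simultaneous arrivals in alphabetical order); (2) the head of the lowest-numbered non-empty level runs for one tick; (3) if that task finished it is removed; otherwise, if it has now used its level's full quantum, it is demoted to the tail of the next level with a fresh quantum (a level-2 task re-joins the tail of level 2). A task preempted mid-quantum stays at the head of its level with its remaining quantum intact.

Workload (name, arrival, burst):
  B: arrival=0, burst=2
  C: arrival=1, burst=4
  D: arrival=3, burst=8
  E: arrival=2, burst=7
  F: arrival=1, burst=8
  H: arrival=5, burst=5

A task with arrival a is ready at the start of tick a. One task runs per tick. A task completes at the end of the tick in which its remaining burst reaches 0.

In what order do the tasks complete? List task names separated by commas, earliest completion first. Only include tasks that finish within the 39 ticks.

completion order = B, C, H, F, E, D

t=0: L0/L1/L2 = B/-/- → run B
t=1: L0/L1/L2 = BCF/-/- → run B
t=2: L0/L1/L2 = CFE/-/- → run C
t=3: L0/L1/L2 = CFED/-/- → run C
t=4: L0/L1/L2 = FED/C/- → run F
t=5: L0/L1/L2 = FEDH/C/- → run F
t=6: L0/L1/L2 = EDH/CF/- → run E
t=7: L0/L1/L2 = EDH/CF/- → run E
t=8: L0/L1/L2 = DH/CFE/- → run D
t=9: L0/L1/L2 = DH/CFE/- → run D
t=10: L0/L1/L2 = H/CFED/- → run H
t=11: L0/L1/L2 = H/CFED/- → run H
t=12: L0/L1/L2 = -/CFEDH/- → run C
t=13: L0/L1/L2 = -/CFEDH/- → run C
t=14: L0/L1/L2 = -/FEDH/- → run F
t=15: L0/L1/L2 = -/FEDH/- → run F
t=16: L0/L1/L2 = -/FEDH/- → run F
t=17: L0/L1/L2 = -/FEDH/- → run F
t=18: L0/L1/L2 = -/EDH/F → run E
t=19: L0/L1/L2 = -/EDH/F → run E
t=20: L0/L1/L2 = -/EDH/F → run E
t=21: L0/L1/L2 = -/EDH/F → run E
t=22: L0/L1/L2 = -/DH/FE → run D
t=23: L0/L1/L2 = -/DH/FE → run D
t=24: L0/L1/L2 = -/DH/FE → run D
t=25: L0/L1/L2 = -/DH/FE → run D
t=26: L0/L1/L2 = -/H/FED → run H
t=27: L0/L1/L2 = -/H/FED → run H
t=28: L0/L1/L2 = -/H/FED → run H
t=29: L0/L1/L2 = -/-/FED → run F
t=30: L0/L1/L2 = -/-/FED → run F
t=31: L0/L1/L2 = -/-/ED → run E
t=32: L0/L1/L2 = -/-/D → run D
t=33: L0/L1/L2 = -/-/D → run D
t=34: (idle)
t=35: (idle)
t=36: (idle)
t=37: (idle)
t=38: (idle)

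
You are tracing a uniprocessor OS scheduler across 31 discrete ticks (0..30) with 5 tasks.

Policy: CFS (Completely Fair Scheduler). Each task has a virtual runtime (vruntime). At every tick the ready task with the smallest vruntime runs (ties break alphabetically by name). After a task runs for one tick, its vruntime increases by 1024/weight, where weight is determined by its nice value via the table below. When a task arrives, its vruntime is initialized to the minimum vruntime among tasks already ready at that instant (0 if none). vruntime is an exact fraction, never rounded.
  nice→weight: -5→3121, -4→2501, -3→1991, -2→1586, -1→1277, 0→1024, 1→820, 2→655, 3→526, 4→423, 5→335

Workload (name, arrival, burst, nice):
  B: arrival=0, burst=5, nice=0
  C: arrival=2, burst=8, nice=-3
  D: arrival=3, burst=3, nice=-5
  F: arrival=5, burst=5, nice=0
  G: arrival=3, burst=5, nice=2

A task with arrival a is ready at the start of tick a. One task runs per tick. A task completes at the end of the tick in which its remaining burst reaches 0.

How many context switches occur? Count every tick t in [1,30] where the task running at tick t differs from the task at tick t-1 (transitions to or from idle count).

context switches = 21

t=0: vr[B=0] → run B
t=1: vr[B=1] → run B
t=2: vr[B=2 C=2] → run B
t=3: vr[B=3 C=2 D=2 G=2] → run C
t=4: vr[B=3 C=5006/1991 D=2 G=2] → run D
t=5: vr[B=3 C=5006/1991 D=7266/3121 F=2 G=2] → run F
t=6: vr[B=3 C=5006/1991 D=7266/3121 F=3 G=2] → run G
t=7: vr[B=3 C=5006/1991 D=7266/3121 F=3 G=2334/655] → run D
t=8: vr[B=3 C=5006/1991 D=8290/3121 F=3 G=2334/655] → run C
t=9: vr[B=3 C=6030/1991 D=8290/3121 F=3 G=2334/655] → run D
t=10: vr[B=3 C=6030/1991 F=3 G=2334/655] → run B
t=11: vr[B=4 C=6030/1991 F=3 G=2334/655] → run F
t=12: vr[B=4 C=6030/1991 F=4 G=2334/655] → run C
t=13: vr[B=4 C=7054/1991 F=4 G=2334/655] → run C
t=14: vr[B=4 C=8078/1991 F=4 G=2334/655] → run G
t=15: vr[B=4 C=8078/1991 F=4 G=3358/655] → run B
t=16: vr[C=8078/1991 F=4 G=3358/655] → run F
t=17: vr[C=8078/1991 F=5 G=3358/655] → run C
t=18: vr[C=9102/1991 F=5 G=3358/655] → run C
t=19: vr[C=10126/1991 F=5 G=3358/655] → run F
t=20: vr[C=10126/1991 F=6 G=3358/655] → run C
t=21: vr[C=11150/1991 F=6 G=3358/655] → run G
t=22: vr[C=11150/1991 F=6 G=4382/655] → run C
t=23: vr[F=6 G=4382/655] → run F
t=24: vr[G=4382/655] → run G
t=25: vr[G=5406/655] → run G
t=26: (idle)
t=27: (idle)
t=28: (idle)
t=29: (idle)
t=30: (idle)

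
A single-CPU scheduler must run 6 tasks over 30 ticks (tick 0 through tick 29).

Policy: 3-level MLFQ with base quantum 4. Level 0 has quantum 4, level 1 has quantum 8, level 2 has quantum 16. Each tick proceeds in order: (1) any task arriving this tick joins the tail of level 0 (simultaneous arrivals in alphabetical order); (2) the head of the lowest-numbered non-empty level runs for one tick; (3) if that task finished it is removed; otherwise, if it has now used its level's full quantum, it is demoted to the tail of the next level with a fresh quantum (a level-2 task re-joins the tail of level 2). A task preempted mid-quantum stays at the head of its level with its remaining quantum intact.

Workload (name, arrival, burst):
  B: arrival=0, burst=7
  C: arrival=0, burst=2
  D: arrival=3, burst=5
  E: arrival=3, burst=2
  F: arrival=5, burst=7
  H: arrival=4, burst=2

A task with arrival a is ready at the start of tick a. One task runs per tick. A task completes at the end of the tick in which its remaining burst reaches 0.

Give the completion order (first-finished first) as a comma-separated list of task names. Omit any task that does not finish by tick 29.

t=0: L0/L1/L2 = BC/-/- → run B
t=1: L0/L1/L2 = BC/-/- → run B
t=2: L0/L1/L2 = BC/-/- → run B
t=3: L0/L1/L2 = BCDE/-/- → run B
t=4: L0/L1/L2 = CDEH/B/- → run C
t=5: L0/L1/L2 = CDEHF/B/- → run C
t=6: L0/L1/L2 = DEHF/B/- → run D
t=7: L0/L1/L2 = DEHF/B/- → run D
t=8: L0/L1/L2 = DEHF/B/- → run D
t=9: L0/L1/L2 = DEHF/B/- → run D
t=10: L0/L1/L2 = EHF/BD/- → run E
t=11: L0/L1/L2 = EHF/BD/- → run E
t=12: L0/L1/L2 = HF/BD/- → run H
t=13: L0/L1/L2 = HF/BD/- → run H
t=14: L0/L1/L2 = F/BD/- → run F
t=15: L0/L1/L2 = F/BD/- → run F
t=16: L0/L1/L2 = F/BD/- → run F
t=17: L0/L1/L2 = F/BD/- → run F
t=18: L0/L1/L2 = -/BDF/- → run B
t=19: L0/L1/L2 = -/BDF/- → run B
t=20: L0/L1/L2 = -/BDF/- → run B
t=21: L0/L1/L2 = -/DF/- → run D
t=22: L0/L1/L2 = -/F/- → run F
t=23: L0/L1/L2 = -/F/- → run F
t=24: L0/L1/L2 = -/F/- → run F
t=25: (idle)
t=26: (idle)
t=27: (idle)
t=28: (idle)
t=29: (idle)

completion order = C, E, H, B, D, F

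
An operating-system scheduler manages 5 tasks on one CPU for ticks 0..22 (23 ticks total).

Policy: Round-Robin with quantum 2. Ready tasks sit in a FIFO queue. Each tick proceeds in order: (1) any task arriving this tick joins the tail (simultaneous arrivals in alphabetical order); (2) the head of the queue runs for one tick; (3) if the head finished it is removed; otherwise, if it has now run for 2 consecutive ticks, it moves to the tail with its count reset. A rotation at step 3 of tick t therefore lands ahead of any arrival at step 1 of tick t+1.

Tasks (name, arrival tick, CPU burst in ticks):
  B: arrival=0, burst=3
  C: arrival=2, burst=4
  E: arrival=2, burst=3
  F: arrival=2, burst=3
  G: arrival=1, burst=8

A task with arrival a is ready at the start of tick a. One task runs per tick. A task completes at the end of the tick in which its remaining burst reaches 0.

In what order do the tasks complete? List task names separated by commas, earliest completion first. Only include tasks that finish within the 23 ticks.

t=0: queue=[B] q_used=0 → run B
t=1: queue=[B,G] q_used=1 → run B
t=2: queue=[G,B,C,E,F] q_used=0 → run G
t=3: queue=[G,B,C,E,F] q_used=1 → run G
t=4: queue=[B,C,E,F,G] q_used=0 → run B
t=5: queue=[C,E,F,G] q_used=0 → run C
t=6: queue=[C,E,F,G] q_used=1 → run C
t=7: queue=[E,F,G,C] q_used=0 → run E
t=8: queue=[E,F,G,C] q_used=1 → run E
t=9: queue=[F,G,C,E] q_used=0 → run F
t=10: queue=[F,G,C,E] q_used=1 → run F
t=11: queue=[G,C,E,F] q_used=0 → run G
t=12: queue=[G,C,E,F] q_used=1 → run G
t=13: queue=[C,E,F,G] q_used=0 → run C
t=14: queue=[C,E,F,G] q_used=1 → run C
t=15: queue=[E,F,G] q_used=0 → run E
t=16: queue=[F,G] q_used=0 → run F
t=17: queue=[G] q_used=0 → run G
t=18: queue=[G] q_used=1 → run G
t=19: queue=[G] q_used=0 → run G
t=20: queue=[G] q_used=1 → run G
t=21: (idle)
t=22: (idle)

completion order = B, C, E, F, G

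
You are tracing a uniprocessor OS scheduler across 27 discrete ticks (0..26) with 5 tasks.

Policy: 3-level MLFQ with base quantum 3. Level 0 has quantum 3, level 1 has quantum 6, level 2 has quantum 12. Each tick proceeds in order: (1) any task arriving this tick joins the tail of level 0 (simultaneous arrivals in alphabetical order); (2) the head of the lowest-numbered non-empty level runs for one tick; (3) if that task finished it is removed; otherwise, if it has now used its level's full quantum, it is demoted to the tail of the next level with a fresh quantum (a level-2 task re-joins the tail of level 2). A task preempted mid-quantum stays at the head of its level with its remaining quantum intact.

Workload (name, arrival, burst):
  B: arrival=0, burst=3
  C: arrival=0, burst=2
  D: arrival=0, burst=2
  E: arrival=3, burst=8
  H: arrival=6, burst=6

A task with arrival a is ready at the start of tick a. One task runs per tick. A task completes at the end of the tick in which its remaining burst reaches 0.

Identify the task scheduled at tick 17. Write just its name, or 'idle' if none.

running at tick 17 = E

t=0: L0/L1/L2 = BCD/-/- → run B
t=1: L0/L1/L2 = BCD/-/- → run B
t=2: L0/L1/L2 = BCD/-/- → run B
t=3: L0/L1/L2 = CDE/-/- → run C
t=4: L0/L1/L2 = CDE/-/- → run C
t=5: L0/L1/L2 = DE/-/- → run D
t=6: L0/L1/L2 = DEH/-/- → run D
t=7: L0/L1/L2 = EH/-/- → run E
t=8: L0/L1/L2 = EH/-/- → run E
t=9: L0/L1/L2 = EH/-/- → run E
t=10: L0/L1/L2 = H/E/- → run H
t=11: L0/L1/L2 = H/E/- → run H
t=12: L0/L1/L2 = H/E/- → run H
t=13: L0/L1/L2 = -/EH/- → run E
t=14: L0/L1/L2 = -/EH/- → run E
t=15: L0/L1/L2 = -/EH/- → run E
t=16: L0/L1/L2 = -/EH/- → run E
t=17: L0/L1/L2 = -/EH/- → run E
t=18: L0/L1/L2 = -/H/- → run H
t=19: L0/L1/L2 = -/H/- → run H
t=20: L0/L1/L2 = -/H/- → run H
t=21: (idle)
t=22: (idle)
t=23: (idle)
t=24: (idle)
t=25: (idle)
t=26: (idle)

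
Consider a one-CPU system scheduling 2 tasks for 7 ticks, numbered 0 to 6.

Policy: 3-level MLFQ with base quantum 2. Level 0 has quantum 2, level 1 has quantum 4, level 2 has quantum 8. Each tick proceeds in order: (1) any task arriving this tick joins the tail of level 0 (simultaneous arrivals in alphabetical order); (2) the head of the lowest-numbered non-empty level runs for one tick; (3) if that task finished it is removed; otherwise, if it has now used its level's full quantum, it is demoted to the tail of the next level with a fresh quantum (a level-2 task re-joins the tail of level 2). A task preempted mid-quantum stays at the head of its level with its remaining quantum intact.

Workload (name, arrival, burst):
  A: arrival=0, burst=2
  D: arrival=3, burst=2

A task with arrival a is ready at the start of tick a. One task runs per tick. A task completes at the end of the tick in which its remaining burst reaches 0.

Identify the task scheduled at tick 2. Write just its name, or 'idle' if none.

running at tick 2 = idle

t=0: L0/L1/L2 = A/-/- → run A
t=1: L0/L1/L2 = A/-/- → run A
t=2: (idle)
t=3: L0/L1/L2 = D/-/- → run D
t=4: L0/L1/L2 = D/-/- → run D
t=5: (idle)
t=6: (idle)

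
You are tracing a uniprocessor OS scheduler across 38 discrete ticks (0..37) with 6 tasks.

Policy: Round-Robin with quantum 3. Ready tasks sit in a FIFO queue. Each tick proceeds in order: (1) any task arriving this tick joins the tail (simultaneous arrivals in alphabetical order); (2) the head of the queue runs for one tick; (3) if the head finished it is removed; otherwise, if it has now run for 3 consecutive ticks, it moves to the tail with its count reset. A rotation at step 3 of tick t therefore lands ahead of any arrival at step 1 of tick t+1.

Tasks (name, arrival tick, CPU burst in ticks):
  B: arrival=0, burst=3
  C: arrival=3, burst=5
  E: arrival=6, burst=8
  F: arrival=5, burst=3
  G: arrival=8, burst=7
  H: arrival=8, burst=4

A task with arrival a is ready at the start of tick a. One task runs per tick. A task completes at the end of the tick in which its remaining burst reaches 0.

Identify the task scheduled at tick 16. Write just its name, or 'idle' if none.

running at tick 16 = G

t=0: queue=[B] q_used=0 → run B
t=1: queue=[B] q_used=1 → run B
t=2: queue=[B] q_used=2 → run B
t=3: queue=[C] q_used=0 → run C
t=4: queue=[C] q_used=1 → run C
t=5: queue=[C,F] q_used=2 → run C
t=6: queue=[F,C,E] q_used=0 → run F
t=7: queue=[F,C,E] q_used=1 → run F
t=8: queue=[F,C,E,G,H] q_used=2 → run F
t=9: queue=[C,E,G,H] q_used=0 → run C
t=10: queue=[C,E,G,H] q_used=1 → run C
t=11: queue=[E,G,H] q_used=0 → run E
t=12: queue=[E,G,H] q_used=1 → run E
t=13: queue=[E,G,H] q_used=2 → run E
t=14: queue=[G,H,E] q_used=0 → run G
t=15: queue=[G,H,E] q_used=1 → run G
t=16: queue=[G,H,E] q_used=2 → run G
t=17: queue=[H,E,G] q_used=0 → run H
t=18: queue=[H,E,G] q_used=1 → run H
t=19: queue=[H,E,G] q_used=2 → run H
t=20: queue=[E,G,H] q_used=0 → run E
t=21: queue=[E,G,H] q_used=1 → run E
t=22: queue=[E,G,H] q_used=2 → run E
t=23: queue=[G,H,E] q_used=0 → run G
t=24: queue=[G,H,E] q_used=1 → run G
t=25: queue=[G,H,E] q_used=2 → run G
t=26: queue=[H,E,G] q_used=0 → run H
t=27: queue=[E,G] q_used=0 → run E
t=28: queue=[E,G] q_used=1 → run E
t=29: queue=[G] q_used=0 → run G
t=30: (idle)
t=31: (idle)
t=32: (idle)
t=33: (idle)
t=34: (idle)
t=35: (idle)
t=36: (idle)
t=37: (idle)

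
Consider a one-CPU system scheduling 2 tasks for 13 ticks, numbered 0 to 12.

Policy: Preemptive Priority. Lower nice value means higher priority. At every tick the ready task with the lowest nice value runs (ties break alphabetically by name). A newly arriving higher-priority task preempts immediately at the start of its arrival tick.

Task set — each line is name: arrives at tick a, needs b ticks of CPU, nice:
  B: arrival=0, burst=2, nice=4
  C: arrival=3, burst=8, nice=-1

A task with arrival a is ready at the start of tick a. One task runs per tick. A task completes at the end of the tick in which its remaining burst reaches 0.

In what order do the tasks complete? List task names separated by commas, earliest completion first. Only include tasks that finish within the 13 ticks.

t=0: ready={B} → run B
t=1: ready={B} → run B
t=2: (idle)
t=3: ready={C} → run C
t=4: ready={C} → run C
t=5: ready={C} → run C
t=6: ready={C} → run C
t=7: ready={C} → run C
t=8: ready={C} → run C
t=9: ready={C} → run C
t=10: ready={C} → run C
t=11: (idle)
t=12: (idle)

completion order = B, C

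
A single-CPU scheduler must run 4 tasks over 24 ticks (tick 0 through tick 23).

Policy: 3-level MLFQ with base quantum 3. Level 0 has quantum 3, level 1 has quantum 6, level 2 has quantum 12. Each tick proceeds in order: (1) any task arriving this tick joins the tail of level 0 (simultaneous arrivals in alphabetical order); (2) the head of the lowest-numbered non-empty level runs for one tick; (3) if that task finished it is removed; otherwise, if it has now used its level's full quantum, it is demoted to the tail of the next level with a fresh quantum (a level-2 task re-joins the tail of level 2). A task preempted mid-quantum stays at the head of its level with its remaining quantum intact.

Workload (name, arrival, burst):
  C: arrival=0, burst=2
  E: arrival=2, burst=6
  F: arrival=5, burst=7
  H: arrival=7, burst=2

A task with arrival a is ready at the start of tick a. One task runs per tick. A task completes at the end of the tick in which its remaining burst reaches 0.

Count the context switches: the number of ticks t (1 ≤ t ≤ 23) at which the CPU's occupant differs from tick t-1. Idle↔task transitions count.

context switches = 6

t=0: L0/L1/L2 = C/-/- → run C
t=1: L0/L1/L2 = C/-/- → run C
t=2: L0/L1/L2 = E/-/- → run E
t=3: L0/L1/L2 = E/-/- → run E
t=4: L0/L1/L2 = E/-/- → run E
t=5: L0/L1/L2 = F/E/- → run F
t=6: L0/L1/L2 = F/E/- → run F
t=7: L0/L1/L2 = FH/E/- → run F
t=8: L0/L1/L2 = H/EF/- → run H
t=9: L0/L1/L2 = H/EF/- → run H
t=10: L0/L1/L2 = -/EF/- → run E
t=11: L0/L1/L2 = -/EF/- → run E
t=12: L0/L1/L2 = -/EF/- → run E
t=13: L0/L1/L2 = -/F/- → run F
t=14: L0/L1/L2 = -/F/- → run F
t=15: L0/L1/L2 = -/F/- → run F
t=16: L0/L1/L2 = -/F/- → run F
t=17: (idle)
t=18: (idle)
t=19: (idle)
t=20: (idle)
t=21: (idle)
t=22: (idle)
t=23: (idle)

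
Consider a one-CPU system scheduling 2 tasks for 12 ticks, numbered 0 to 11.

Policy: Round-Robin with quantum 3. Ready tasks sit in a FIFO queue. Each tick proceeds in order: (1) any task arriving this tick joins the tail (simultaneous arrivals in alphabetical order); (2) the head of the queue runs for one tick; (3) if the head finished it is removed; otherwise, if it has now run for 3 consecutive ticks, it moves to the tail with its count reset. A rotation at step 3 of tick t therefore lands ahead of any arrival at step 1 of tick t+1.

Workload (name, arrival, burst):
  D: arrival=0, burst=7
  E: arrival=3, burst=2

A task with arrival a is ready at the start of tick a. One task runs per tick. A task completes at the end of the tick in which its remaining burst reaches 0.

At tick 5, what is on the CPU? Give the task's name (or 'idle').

t=0: queue=[D] q_used=0 → run D
t=1: queue=[D] q_used=1 → run D
t=2: queue=[D] q_used=2 → run D
t=3: queue=[D,E] q_used=0 → run D
t=4: queue=[D,E] q_used=1 → run D
t=5: queue=[D,E] q_used=2 → run D
t=6: queue=[E,D] q_used=0 → run E
t=7: queue=[E,D] q_used=1 → run E
t=8: queue=[D] q_used=0 → run D
t=9: (idle)
t=10: (idle)
t=11: (idle)

running at tick 5 = D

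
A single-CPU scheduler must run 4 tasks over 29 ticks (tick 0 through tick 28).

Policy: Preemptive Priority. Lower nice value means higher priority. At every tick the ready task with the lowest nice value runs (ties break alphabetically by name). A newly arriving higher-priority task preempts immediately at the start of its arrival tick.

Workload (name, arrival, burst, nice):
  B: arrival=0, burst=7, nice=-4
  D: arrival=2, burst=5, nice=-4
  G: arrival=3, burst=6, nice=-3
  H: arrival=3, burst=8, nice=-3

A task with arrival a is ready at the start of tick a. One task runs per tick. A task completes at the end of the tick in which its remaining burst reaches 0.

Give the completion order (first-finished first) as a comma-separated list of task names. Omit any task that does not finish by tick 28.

t=0: ready={B} → run B
t=1: ready={B} → run B
t=2: ready={B,D} → run B
t=3: ready={B,D,G,H} → run B
t=4: ready={B,D,G,H} → run B
t=5: ready={B,D,G,H} → run B
t=6: ready={B,D,G,H} → run B
t=7: ready={D,G,H} → run D
t=8: ready={D,G,H} → run D
t=9: ready={D,G,H} → run D
t=10: ready={D,G,H} → run D
t=11: ready={D,G,H} → run D
t=12: ready={G,H} → run G
t=13: ready={G,H} → run G
t=14: ready={G,H} → run G
t=15: ready={G,H} → run G
t=16: ready={G,H} → run G
t=17: ready={G,H} → run G
t=18: ready={H} → run H
t=19: ready={H} → run H
t=20: ready={H} → run H
t=21: ready={H} → run H
t=22: ready={H} → run H
t=23: ready={H} → run H
t=24: ready={H} → run H
t=25: ready={H} → run H
t=26: (idle)
t=27: (idle)
t=28: (idle)

completion order = B, D, G, H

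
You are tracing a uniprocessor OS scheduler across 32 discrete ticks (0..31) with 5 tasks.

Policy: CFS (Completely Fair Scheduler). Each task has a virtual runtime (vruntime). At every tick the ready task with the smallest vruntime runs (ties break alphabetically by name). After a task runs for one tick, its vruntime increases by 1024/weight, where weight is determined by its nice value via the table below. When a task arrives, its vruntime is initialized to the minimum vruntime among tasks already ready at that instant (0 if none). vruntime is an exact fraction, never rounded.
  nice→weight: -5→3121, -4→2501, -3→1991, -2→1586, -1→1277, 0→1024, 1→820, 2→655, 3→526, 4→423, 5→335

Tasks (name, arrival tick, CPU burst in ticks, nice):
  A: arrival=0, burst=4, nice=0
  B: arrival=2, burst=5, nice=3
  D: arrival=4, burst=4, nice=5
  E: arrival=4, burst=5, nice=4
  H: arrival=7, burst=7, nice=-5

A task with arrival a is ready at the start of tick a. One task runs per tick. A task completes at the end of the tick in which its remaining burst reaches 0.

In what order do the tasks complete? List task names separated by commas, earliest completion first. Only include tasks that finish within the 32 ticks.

t=0: vr[A=0] → run A
t=1: vr[A=1] → run A
t=2: vr[A=2 B=2] → run A
t=3: vr[A=3 B=2] → run B
t=4: vr[A=3 B=1038/263 D=3 E=3] → run A
t=5: vr[B=1038/263 D=3 E=3] → run D
t=6: vr[B=1038/263 D=2029/335 E=3] → run E
t=7: vr[B=1038/263 D=2029/335 E=2293/423 H=1038/263] → run B
t=8: vr[B=1550/263 D=2029/335 E=2293/423 H=1038/263] → run H
t=9: vr[B=1550/263 D=2029/335 E=2293/423 H=3508910/820823] → run H
t=10: vr[B=1550/263 D=2029/335 E=2293/423 H=3778222/820823] → run H
t=11: vr[B=1550/263 D=2029/335 E=2293/423 H=4047534/820823] → run H
t=12: vr[B=1550/263 D=2029/335 E=2293/423 H=4316846/820823] → run H
t=13: vr[B=1550/263 D=2029/335 E=2293/423 H=4586158/820823] → run E
t=14: vr[B=1550/263 D=2029/335 E=3317/423 H=4586158/820823] → run H
t=15: vr[B=1550/263 D=2029/335 E=3317/423 H=4855470/820823] → run B
t=16: vr[B=2062/263 D=2029/335 E=3317/423 H=4855470/820823] → run H
t=17: vr[B=2062/263 D=2029/335 E=3317/423] → run D
t=18: vr[B=2062/263 D=3053/335 E=3317/423] → run B
t=19: vr[B=2574/263 D=3053/335 E=3317/423] → run E
t=20: vr[B=2574/263 D=3053/335 E=1447/141] → run D
t=21: vr[B=2574/263 D=4077/335 E=1447/141] → run B
t=22: vr[D=4077/335 E=1447/141] → run E
t=23: vr[D=4077/335 E=5365/423] → run D
t=24: vr[E=5365/423] → run E
t=25: (idle)
t=26: (idle)
t=27: (idle)
t=28: (idle)
t=29: (idle)
t=30: (idle)
t=31: (idle)

completion order = A, H, B, D, E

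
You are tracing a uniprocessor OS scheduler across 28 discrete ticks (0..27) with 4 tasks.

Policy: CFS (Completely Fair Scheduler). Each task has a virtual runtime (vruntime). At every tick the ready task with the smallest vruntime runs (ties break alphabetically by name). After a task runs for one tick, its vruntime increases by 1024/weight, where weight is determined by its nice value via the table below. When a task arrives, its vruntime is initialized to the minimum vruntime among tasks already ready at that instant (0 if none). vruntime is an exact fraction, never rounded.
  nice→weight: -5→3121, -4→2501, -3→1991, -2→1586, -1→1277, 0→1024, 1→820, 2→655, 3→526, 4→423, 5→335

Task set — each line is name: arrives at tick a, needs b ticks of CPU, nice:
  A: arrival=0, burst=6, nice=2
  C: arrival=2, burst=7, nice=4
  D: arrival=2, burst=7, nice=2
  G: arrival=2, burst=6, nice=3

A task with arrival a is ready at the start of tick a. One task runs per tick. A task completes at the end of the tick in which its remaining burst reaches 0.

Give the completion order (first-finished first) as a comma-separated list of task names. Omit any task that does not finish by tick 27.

completion order = A, D, G, C

t=0: vr[A=0] → run A
t=1: vr[A=1024/655] → run A
t=2: vr[A=2048/655 C=2048/655 D=2048/655 G=2048/655] → run A
t=3: vr[A=3072/655 C=2048/655 D=2048/655 G=2048/655] → run C
t=4: vr[A=3072/655 C=1537024/277065 D=2048/655 G=2048/655] → run D
t=5: vr[A=3072/655 C=1537024/277065 D=3072/655 G=2048/655] → run G
t=6: vr[A=3072/655 C=1537024/277065 D=3072/655 G=873984/172265] → run A
t=7: vr[A=4096/655 C=1537024/277065 D=3072/655 G=873984/172265] → run D
t=8: vr[A=4096/655 C=1537024/277065 D=4096/655 G=873984/172265] → run G
t=9: vr[A=4096/655 C=1537024/277065 D=4096/655 G=1209344/172265] → run C
t=10: vr[A=4096/655 C=2207744/277065 D=4096/655 G=1209344/172265] → run A
t=11: vr[A=1024/131 C=2207744/277065 D=4096/655 G=1209344/172265] → run D
t=12: vr[A=1024/131 C=2207744/277065 D=1024/131 G=1209344/172265] → run G
t=13: vr[A=1024/131 C=2207744/277065 D=1024/131 G=1544704/172265] → run A
t=14: vr[C=2207744/277065 D=1024/131 G=1544704/172265] → run D
t=15: vr[C=2207744/277065 D=6144/655 G=1544704/172265] → run C
t=16: vr[C=959488/92355 D=6144/655 G=1544704/172265] → run G
t=17: vr[C=959488/92355 D=6144/655 G=1880064/172265] → run D
t=18: vr[C=959488/92355 D=7168/655 G=1880064/172265] → run C
t=19: vr[C=3549184/277065 D=7168/655 G=1880064/172265] → run G
t=20: vr[C=3549184/277065 D=7168/655 G=2215424/172265] → run D
t=21: vr[C=3549184/277065 D=8192/655 G=2215424/172265] → run D
t=22: vr[C=3549184/277065 G=2215424/172265] → run C
t=23: vr[C=4219904/277065 G=2215424/172265] → run G
t=24: vr[C=4219904/277065] → run C
t=25: vr[C=1630208/92355] → run C
t=26: (idle)
t=27: (idle)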